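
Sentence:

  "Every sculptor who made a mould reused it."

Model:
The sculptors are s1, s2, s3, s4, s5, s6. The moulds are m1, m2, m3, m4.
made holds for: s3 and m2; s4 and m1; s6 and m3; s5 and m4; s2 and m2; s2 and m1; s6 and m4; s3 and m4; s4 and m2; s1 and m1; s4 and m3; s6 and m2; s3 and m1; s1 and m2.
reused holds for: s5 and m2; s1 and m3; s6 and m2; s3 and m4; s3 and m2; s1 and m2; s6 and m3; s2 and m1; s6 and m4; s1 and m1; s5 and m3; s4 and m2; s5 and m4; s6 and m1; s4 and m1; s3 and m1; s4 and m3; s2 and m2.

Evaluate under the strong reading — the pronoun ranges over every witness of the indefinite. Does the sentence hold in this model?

True

"it" takes "a mould" as antecedent — a donkey pronoun bound across the clause boundary.
Strong reading: for every (s,m) with made(s,m), reused(s,m).
Restrictor pairs: (s1,m1) ✓  (s1,m2) ✓  (s2,m1) ✓  (s2,m2) ✓  (s3,m1) ✓  (s3,m2) ✓  (s3,m4) ✓  (s4,m1) ✓  (s4,m2) ✓  (s4,m3) ✓  (s5,m4) ✓  (s6,m2) ✓  (s6,m3) ✓  (s6,m4) ✓
Every restrictor pair satisfies the scope.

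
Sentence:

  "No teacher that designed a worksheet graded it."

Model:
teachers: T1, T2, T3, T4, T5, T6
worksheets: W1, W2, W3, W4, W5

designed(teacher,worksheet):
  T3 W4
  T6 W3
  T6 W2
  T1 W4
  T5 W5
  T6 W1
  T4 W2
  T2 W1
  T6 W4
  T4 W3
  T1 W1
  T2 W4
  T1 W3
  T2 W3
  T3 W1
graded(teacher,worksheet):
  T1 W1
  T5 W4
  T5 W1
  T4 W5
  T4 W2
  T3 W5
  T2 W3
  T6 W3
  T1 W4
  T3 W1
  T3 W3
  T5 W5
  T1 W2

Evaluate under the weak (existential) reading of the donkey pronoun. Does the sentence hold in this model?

"it" takes "a worksheet" as antecedent — a donkey pronoun bound across the clause boundary.
Truth condition: for no (t,w) with designed(t,w) does graded(t,w) hold.
Restrictor pairs — does the scope hold? (T1,W1):holds  (T1,W3):fails  (T1,W4):holds  (T2,W1):fails  (T2,W3):holds  (T2,W4):fails  (T3,W1):holds  (T3,W4):fails  (T4,W2):holds  (T4,W3):fails  (T5,W5):holds  (T6,W1):fails  (T6,W2):fails  (T6,W3):holds  (T6,W4):fails
Scope holds for 7 pair(s), so the sentence is false.

False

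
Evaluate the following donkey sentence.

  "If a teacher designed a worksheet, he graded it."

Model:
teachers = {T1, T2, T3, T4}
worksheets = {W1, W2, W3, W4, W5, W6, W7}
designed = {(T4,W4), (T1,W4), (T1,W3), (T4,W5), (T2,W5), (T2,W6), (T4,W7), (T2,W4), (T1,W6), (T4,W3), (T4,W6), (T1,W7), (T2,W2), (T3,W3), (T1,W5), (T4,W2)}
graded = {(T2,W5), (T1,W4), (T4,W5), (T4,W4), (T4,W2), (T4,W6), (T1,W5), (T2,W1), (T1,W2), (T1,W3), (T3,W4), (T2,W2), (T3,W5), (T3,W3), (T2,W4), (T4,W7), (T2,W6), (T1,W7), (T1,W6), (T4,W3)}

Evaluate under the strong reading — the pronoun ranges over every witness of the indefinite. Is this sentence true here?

True

"it" takes "a worksheet" as antecedent — a donkey pronoun bound across the clause boundary.
Strong reading: for every (t,w) with designed(t,w), graded(t,w).
Restrictor pairs: (T1,W3) ✓  (T1,W4) ✓  (T1,W5) ✓  (T1,W6) ✓  (T1,W7) ✓  (T2,W2) ✓  (T2,W4) ✓  (T2,W5) ✓  (T2,W6) ✓  (T3,W3) ✓  (T4,W2) ✓  (T4,W3) ✓  (T4,W4) ✓  (T4,W5) ✓  (T4,W6) ✓  (T4,W7) ✓
Every restrictor pair satisfies the scope.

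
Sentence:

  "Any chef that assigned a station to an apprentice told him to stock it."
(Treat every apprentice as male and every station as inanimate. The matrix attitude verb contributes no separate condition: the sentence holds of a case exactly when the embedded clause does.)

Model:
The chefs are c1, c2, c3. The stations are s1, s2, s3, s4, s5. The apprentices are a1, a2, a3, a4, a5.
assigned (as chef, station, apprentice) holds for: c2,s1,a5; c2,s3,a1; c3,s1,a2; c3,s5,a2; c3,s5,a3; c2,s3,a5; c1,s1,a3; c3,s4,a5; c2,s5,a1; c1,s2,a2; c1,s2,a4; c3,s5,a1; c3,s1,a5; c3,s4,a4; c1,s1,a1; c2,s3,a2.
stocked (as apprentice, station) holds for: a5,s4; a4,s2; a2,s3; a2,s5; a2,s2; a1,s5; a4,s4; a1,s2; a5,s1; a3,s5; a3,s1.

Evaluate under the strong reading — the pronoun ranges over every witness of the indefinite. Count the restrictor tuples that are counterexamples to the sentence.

"him" takes "an apprentice" as antecedent and "it" takes "a station"; both are donkey pronouns co-varying with the restrictor.
Strong reading: for every (c,s,a) with assigned(c,s,a), stocked(a,s).
Restrictor triples: (c1,s1,a1)→stocked(a1,s1) ✗  (c1,s1,a3)→stocked(a3,s1) ✓  (c1,s2,a2)→stocked(a2,s2) ✓  (c1,s2,a4)→stocked(a4,s2) ✓  (c2,s1,a5)→stocked(a5,s1) ✓  (c2,s3,a1)→stocked(a1,s3) ✗  (c2,s3,a2)→stocked(a2,s3) ✓  (c2,s3,a5)→stocked(a5,s3) ✗  (c2,s5,a1)→stocked(a1,s5) ✓  (c3,s1,a2)→stocked(a2,s1) ✗  (c3,s1,a5)→stocked(a5,s1) ✓  (c3,s4,a4)→stocked(a4,s4) ✓  (c3,s4,a5)→stocked(a5,s4) ✓  (c3,s5,a1)→stocked(a1,s5) ✓  (c3,s5,a2)→stocked(a2,s5) ✓  (c3,s5,a3)→stocked(a3,s5) ✓
Counterexamples (restrictor triples failing the scope): 4.

4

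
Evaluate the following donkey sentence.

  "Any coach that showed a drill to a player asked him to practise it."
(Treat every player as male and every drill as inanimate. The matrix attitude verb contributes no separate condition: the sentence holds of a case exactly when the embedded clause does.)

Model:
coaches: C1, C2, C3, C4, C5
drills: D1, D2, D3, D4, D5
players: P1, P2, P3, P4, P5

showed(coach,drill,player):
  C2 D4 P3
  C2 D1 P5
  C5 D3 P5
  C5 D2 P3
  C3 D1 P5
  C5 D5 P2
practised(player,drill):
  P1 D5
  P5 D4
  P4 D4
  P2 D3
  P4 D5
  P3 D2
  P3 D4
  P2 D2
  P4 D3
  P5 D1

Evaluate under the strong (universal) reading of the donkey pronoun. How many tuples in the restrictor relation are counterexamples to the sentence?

"him" takes "a player" as antecedent and "it" takes "a drill"; both are donkey pronouns co-varying with the restrictor.
Strong reading: for every (c,d,p) with showed(c,d,p), practised(p,d).
Restrictor triples: (C2,D1,P5)→practised(P5,D1) ✓  (C2,D4,P3)→practised(P3,D4) ✓  (C3,D1,P5)→practised(P5,D1) ✓  (C5,D2,P3)→practised(P3,D2) ✓  (C5,D3,P5)→practised(P5,D3) ✗  (C5,D5,P2)→practised(P2,D5) ✗
Counterexamples (restrictor triples failing the scope): 2.

2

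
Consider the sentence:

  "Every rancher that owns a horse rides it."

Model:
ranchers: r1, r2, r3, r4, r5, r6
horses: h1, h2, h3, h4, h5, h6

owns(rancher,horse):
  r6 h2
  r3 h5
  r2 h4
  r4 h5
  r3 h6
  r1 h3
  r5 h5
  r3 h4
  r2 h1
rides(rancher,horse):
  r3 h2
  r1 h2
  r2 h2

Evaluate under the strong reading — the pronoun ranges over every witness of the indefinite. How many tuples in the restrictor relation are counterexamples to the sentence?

"it" takes "a horse" as antecedent — a donkey pronoun bound across the clause boundary.
Strong reading: for every (r,h) with owns(r,h), rides(r,h).
Restrictor pairs: (r1,h3) ✗  (r2,h1) ✗  (r2,h4) ✗  (r3,h4) ✗  (r3,h5) ✗  (r3,h6) ✗  (r4,h5) ✗  (r5,h5) ✗  (r6,h2) ✗
Counterexamples (restrictor pairs failing the scope): 9.

9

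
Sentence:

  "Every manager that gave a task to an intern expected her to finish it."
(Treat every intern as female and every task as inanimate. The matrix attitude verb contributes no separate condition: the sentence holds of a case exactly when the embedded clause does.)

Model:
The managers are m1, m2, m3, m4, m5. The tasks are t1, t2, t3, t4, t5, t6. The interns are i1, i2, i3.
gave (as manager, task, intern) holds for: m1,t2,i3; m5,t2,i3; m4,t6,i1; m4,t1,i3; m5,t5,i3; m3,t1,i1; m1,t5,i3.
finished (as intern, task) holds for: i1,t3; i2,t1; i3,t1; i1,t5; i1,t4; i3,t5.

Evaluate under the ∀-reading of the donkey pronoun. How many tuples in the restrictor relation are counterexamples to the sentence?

"her" takes "an intern" as antecedent and "it" takes "a task"; both are donkey pronouns co-varying with the restrictor.
Strong reading: for every (m,t,i) with gave(m,t,i), finished(i,t).
Restrictor triples: (m1,t2,i3)→finished(i3,t2) ✗  (m1,t5,i3)→finished(i3,t5) ✓  (m3,t1,i1)→finished(i1,t1) ✗  (m4,t1,i3)→finished(i3,t1) ✓  (m4,t6,i1)→finished(i1,t6) ✗  (m5,t2,i3)→finished(i3,t2) ✗  (m5,t5,i3)→finished(i3,t5) ✓
Counterexamples (restrictor triples failing the scope): 4.

4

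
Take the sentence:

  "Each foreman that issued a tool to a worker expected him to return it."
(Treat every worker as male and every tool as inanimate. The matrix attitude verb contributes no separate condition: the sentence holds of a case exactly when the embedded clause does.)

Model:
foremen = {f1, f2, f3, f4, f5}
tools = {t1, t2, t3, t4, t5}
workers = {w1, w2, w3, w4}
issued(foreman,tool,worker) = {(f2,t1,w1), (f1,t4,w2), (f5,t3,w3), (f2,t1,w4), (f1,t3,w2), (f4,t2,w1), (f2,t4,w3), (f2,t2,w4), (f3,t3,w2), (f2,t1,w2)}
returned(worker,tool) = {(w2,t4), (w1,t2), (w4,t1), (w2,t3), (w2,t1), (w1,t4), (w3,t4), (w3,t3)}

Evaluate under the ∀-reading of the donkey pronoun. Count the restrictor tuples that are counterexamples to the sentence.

"him" takes "a worker" as antecedent and "it" takes "a tool"; both are donkey pronouns co-varying with the restrictor.
Strong reading: for every (f,t,w) with issued(f,t,w), returned(w,t).
Restrictor triples: (f1,t3,w2)→returned(w2,t3) ✓  (f1,t4,w2)→returned(w2,t4) ✓  (f2,t1,w1)→returned(w1,t1) ✗  (f2,t1,w2)→returned(w2,t1) ✓  (f2,t1,w4)→returned(w4,t1) ✓  (f2,t2,w4)→returned(w4,t2) ✗  (f2,t4,w3)→returned(w3,t4) ✓  (f3,t3,w2)→returned(w2,t3) ✓  (f4,t2,w1)→returned(w1,t2) ✓  (f5,t3,w3)→returned(w3,t3) ✓
Counterexamples (restrictor triples failing the scope): 2.

2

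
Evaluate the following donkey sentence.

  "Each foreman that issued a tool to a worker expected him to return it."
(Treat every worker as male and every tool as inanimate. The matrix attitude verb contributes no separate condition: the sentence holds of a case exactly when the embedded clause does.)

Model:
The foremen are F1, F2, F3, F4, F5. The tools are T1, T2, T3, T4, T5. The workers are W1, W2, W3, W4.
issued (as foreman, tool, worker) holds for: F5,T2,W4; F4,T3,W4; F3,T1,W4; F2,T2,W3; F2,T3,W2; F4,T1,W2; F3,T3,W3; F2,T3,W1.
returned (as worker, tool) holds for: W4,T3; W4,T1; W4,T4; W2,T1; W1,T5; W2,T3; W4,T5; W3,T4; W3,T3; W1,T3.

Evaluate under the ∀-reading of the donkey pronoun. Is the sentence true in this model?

"him" takes "a worker" as antecedent and "it" takes "a tool"; both are donkey pronouns co-varying with the restrictor.
Strong reading: for every (f,t,w) with issued(f,t,w), returned(w,t).
Restrictor triples: (F2,T2,W3)→returned(W3,T2) ✗  (F2,T3,W1)→returned(W1,T3) ✓  (F2,T3,W2)→returned(W2,T3) ✓  (F3,T1,W4)→returned(W4,T1) ✓  (F3,T3,W3)→returned(W3,T3) ✓  (F4,T1,W2)→returned(W2,T1) ✓  (F4,T3,W4)→returned(W4,T3) ✓  (F5,T2,W4)→returned(W4,T2) ✗
Counterexample: (F2,T2,W3) — returned(W3,T2) does not hold.

False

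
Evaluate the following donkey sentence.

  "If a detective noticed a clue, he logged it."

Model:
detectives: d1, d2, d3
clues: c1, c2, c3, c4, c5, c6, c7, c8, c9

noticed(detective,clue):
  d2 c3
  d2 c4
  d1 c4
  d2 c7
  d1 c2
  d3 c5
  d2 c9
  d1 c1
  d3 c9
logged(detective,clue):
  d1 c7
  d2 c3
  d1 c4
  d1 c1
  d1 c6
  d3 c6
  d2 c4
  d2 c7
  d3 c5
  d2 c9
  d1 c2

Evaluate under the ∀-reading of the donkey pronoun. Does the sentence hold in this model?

False

"it" takes "a clue" as antecedent — a donkey pronoun bound across the clause boundary.
Strong reading: for every (d,c) with noticed(d,c), logged(d,c).
Restrictor pairs: (d1,c1) ✓  (d1,c2) ✓  (d1,c4) ✓  (d2,c3) ✓  (d2,c4) ✓  (d2,c7) ✓  (d2,c9) ✓  (d3,c5) ✓  (d3,c9) ✗
Counterexample: (d3,c9) is in noticed but fails the scope.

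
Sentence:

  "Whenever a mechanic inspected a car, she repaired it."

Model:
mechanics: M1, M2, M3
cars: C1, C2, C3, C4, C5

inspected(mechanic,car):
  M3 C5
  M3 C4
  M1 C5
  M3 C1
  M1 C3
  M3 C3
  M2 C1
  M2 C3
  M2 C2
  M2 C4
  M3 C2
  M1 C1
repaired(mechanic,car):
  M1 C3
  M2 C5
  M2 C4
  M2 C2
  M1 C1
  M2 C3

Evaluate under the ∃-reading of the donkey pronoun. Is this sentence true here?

False

"it" takes "a car" as antecedent — a donkey pronoun bound across the clause boundary.
Weak reading: every mechanic m with some inspected-car has at least one inspected-car c such that repaired(m,c).
Per mechanic: M1:✓  M2:✓  M3:✗
M3 has no witness among its inspected-cars.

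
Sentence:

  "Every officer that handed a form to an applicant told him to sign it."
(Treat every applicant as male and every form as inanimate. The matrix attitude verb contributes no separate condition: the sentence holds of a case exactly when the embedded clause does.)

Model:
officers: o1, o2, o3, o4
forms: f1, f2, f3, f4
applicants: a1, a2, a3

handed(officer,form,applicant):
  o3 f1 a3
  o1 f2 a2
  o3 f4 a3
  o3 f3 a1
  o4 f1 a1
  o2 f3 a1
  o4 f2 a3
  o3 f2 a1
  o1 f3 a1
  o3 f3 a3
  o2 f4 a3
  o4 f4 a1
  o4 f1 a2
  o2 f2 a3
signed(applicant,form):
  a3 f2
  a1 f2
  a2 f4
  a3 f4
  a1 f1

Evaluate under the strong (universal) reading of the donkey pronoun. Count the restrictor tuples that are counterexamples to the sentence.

"him" takes "an applicant" as antecedent and "it" takes "a form"; both are donkey pronouns co-varying with the restrictor.
Strong reading: for every (o,f,a) with handed(o,f,a), signed(a,f).
Restrictor triples: (o1,f2,a2)→signed(a2,f2) ✗  (o1,f3,a1)→signed(a1,f3) ✗  (o2,f2,a3)→signed(a3,f2) ✓  (o2,f3,a1)→signed(a1,f3) ✗  (o2,f4,a3)→signed(a3,f4) ✓  (o3,f1,a3)→signed(a3,f1) ✗  (o3,f2,a1)→signed(a1,f2) ✓  (o3,f3,a1)→signed(a1,f3) ✗  (o3,f3,a3)→signed(a3,f3) ✗  (o3,f4,a3)→signed(a3,f4) ✓  (o4,f1,a1)→signed(a1,f1) ✓  (o4,f1,a2)→signed(a2,f1) ✗  (o4,f2,a3)→signed(a3,f2) ✓  (o4,f4,a1)→signed(a1,f4) ✗
Counterexamples (restrictor triples failing the scope): 8.

8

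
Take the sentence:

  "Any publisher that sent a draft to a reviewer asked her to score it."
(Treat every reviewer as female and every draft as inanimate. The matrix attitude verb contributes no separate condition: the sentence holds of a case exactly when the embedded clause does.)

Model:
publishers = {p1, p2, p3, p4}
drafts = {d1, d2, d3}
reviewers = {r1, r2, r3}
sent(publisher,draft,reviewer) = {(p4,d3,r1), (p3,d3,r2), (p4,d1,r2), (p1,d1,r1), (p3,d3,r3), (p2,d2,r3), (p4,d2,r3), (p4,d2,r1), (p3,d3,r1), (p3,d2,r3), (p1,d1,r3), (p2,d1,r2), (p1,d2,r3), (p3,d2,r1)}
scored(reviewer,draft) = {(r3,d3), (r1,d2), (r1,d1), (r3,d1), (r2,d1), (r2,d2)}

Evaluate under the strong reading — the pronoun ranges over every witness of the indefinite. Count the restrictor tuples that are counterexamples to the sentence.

"her" takes "a reviewer" as antecedent and "it" takes "a draft"; both are donkey pronouns co-varying with the restrictor.
Strong reading: for every (p,d,r) with sent(p,d,r), scored(r,d).
Restrictor triples: (p1,d1,r1)→scored(r1,d1) ✓  (p1,d1,r3)→scored(r3,d1) ✓  (p1,d2,r3)→scored(r3,d2) ✗  (p2,d1,r2)→scored(r2,d1) ✓  (p2,d2,r3)→scored(r3,d2) ✗  (p3,d2,r1)→scored(r1,d2) ✓  (p3,d2,r3)→scored(r3,d2) ✗  (p3,d3,r1)→scored(r1,d3) ✗  (p3,d3,r2)→scored(r2,d3) ✗  (p3,d3,r3)→scored(r3,d3) ✓  (p4,d1,r2)→scored(r2,d1) ✓  (p4,d2,r1)→scored(r1,d2) ✓  (p4,d2,r3)→scored(r3,d2) ✗  (p4,d3,r1)→scored(r1,d3) ✗
Counterexamples (restrictor triples failing the scope): 7.

7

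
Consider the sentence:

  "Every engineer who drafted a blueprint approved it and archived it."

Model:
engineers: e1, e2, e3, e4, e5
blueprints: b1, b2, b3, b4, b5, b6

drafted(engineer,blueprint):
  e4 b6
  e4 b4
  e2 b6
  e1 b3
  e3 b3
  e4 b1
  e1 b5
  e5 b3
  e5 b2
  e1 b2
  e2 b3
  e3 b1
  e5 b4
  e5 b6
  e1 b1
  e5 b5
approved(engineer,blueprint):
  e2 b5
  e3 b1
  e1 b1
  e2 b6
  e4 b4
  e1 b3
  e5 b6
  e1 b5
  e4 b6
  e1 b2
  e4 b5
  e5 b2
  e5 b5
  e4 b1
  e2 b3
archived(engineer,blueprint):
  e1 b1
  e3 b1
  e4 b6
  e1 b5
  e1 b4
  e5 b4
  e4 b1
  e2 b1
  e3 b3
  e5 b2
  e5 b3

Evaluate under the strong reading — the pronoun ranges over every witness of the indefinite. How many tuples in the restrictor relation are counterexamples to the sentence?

10

"it" takes "a blueprint" as antecedent — a donkey pronoun bound across the clause boundary.
Strong reading: for every (e,b) with drafted(e,b), approved(e,b) ∧ archived(e,b).
Restrictor pairs: (e1,b1) ✓  (e1,b2) ✗  (e1,b3) ✗  (e1,b5) ✓  (e2,b3) ✗  (e2,b6) ✗  (e3,b1) ✓  (e3,b3) ✗  (e4,b1) ✓  (e4,b4) ✗  (e4,b6) ✓  (e5,b2) ✓  (e5,b3) ✗  (e5,b4) ✗  (e5,b5) ✗  (e5,b6) ✗
Counterexamples (restrictor pairs failing the scope): 10.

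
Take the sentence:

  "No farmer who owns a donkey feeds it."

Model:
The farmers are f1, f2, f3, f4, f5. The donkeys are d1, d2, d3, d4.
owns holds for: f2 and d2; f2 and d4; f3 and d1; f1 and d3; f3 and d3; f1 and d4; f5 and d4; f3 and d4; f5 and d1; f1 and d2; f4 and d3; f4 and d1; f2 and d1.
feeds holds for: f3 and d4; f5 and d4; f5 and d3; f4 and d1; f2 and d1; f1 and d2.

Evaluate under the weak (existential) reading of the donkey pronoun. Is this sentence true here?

"it" takes "a donkey" as antecedent — a donkey pronoun bound across the clause boundary.
Truth condition: for no (f,d) with owns(f,d) does feeds(f,d) hold.
Restrictor pairs — does the scope hold? (f1,d2):holds  (f1,d3):fails  (f1,d4):fails  (f2,d1):holds  (f2,d2):fails  (f2,d4):fails  (f3,d1):fails  (f3,d3):fails  (f3,d4):holds  (f4,d1):holds  (f4,d3):fails  (f5,d1):fails  (f5,d4):holds
Scope holds for 5 pair(s), so the sentence is false.

False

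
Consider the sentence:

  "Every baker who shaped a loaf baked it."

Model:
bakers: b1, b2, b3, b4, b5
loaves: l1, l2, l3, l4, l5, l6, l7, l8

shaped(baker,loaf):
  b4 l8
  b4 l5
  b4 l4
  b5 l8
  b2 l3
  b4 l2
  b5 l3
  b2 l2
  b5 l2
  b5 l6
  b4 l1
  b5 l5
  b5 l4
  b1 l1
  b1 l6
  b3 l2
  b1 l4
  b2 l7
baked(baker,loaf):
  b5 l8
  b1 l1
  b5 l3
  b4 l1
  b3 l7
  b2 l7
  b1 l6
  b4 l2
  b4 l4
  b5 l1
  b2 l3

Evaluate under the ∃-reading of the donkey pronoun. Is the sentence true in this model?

"it" takes "a loaf" as antecedent — a donkey pronoun bound across the clause boundary.
Weak reading: every baker b with some shaped-loaf has at least one shaped-loaf l such that baked(b,l).
Per baker: b1:✓  b2:✓  b3:✗  b4:✓  b5:✓
b3 has no witness among its shaped-loaves.

False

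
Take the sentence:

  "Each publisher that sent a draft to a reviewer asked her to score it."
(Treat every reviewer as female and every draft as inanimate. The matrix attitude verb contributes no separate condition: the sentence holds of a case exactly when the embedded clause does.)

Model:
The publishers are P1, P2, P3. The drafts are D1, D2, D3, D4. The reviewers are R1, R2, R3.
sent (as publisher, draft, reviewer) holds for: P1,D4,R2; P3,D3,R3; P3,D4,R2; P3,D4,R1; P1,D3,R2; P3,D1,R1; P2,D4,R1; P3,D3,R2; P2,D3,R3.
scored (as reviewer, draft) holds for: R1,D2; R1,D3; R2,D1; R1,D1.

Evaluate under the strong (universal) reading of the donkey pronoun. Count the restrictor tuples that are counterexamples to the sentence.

8

"her" takes "a reviewer" as antecedent and "it" takes "a draft"; both are donkey pronouns co-varying with the restrictor.
Strong reading: for every (p,d,r) with sent(p,d,r), scored(r,d).
Restrictor triples: (P1,D3,R2)→scored(R2,D3) ✗  (P1,D4,R2)→scored(R2,D4) ✗  (P2,D3,R3)→scored(R3,D3) ✗  (P2,D4,R1)→scored(R1,D4) ✗  (P3,D1,R1)→scored(R1,D1) ✓  (P3,D3,R2)→scored(R2,D3) ✗  (P3,D3,R3)→scored(R3,D3) ✗  (P3,D4,R1)→scored(R1,D4) ✗  (P3,D4,R2)→scored(R2,D4) ✗
Counterexamples (restrictor triples failing the scope): 8.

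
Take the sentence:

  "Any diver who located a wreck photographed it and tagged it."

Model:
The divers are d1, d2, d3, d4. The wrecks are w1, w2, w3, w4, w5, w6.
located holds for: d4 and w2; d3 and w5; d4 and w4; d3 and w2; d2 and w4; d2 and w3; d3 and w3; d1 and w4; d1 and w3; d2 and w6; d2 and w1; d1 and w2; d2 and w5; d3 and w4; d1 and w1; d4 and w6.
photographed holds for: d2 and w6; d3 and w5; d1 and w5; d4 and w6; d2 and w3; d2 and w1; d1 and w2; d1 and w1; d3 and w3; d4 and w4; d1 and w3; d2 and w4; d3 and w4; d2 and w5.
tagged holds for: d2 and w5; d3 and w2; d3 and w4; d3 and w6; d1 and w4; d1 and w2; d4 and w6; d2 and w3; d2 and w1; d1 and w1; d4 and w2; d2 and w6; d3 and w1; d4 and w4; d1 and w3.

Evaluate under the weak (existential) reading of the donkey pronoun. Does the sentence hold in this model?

True

"it" takes "a wreck" as antecedent — a donkey pronoun bound across the clause boundary.
Weak reading: every diver d with some located-wreck has at least one located-wreck w such that photographed(d,w) ∧ tagged(d,w).
Per diver: d1:✓  d2:✓  d3:✓  d4:✓
Every diver in the restrictor has a witness.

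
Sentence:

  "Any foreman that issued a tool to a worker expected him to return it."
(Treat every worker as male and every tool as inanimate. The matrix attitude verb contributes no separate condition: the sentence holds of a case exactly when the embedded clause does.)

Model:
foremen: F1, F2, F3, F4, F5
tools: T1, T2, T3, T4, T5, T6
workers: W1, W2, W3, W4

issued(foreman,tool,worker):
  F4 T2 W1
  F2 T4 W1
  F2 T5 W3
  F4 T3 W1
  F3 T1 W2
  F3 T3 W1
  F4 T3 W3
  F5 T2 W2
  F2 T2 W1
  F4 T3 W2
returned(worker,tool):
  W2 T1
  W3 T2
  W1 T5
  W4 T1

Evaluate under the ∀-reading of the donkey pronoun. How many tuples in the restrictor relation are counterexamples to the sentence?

"him" takes "a worker" as antecedent and "it" takes "a tool"; both are donkey pronouns co-varying with the restrictor.
Strong reading: for every (f,t,w) with issued(f,t,w), returned(w,t).
Restrictor triples: (F2,T2,W1)→returned(W1,T2) ✗  (F2,T4,W1)→returned(W1,T4) ✗  (F2,T5,W3)→returned(W3,T5) ✗  (F3,T1,W2)→returned(W2,T1) ✓  (F3,T3,W1)→returned(W1,T3) ✗  (F4,T2,W1)→returned(W1,T2) ✗  (F4,T3,W1)→returned(W1,T3) ✗  (F4,T3,W2)→returned(W2,T3) ✗  (F4,T3,W3)→returned(W3,T3) ✗  (F5,T2,W2)→returned(W2,T2) ✗
Counterexamples (restrictor triples failing the scope): 9.

9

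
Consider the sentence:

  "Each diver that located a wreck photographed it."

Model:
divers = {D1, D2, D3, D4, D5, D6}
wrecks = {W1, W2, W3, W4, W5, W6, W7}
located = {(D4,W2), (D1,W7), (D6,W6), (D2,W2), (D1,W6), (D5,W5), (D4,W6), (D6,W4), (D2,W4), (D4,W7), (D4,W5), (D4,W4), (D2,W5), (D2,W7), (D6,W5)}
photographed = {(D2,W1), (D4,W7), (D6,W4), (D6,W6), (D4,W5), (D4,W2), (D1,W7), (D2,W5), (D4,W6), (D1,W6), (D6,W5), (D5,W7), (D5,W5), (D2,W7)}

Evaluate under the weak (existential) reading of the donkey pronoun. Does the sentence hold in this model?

True

"it" takes "a wreck" as antecedent — a donkey pronoun bound across the clause boundary.
Weak reading: every diver d with some located-wreck has at least one located-wreck w such that photographed(d,w).
Per diver: D1:✓  D2:✓  D4:✓  D5:✓  D6:✓
Every diver in the restrictor has a witness.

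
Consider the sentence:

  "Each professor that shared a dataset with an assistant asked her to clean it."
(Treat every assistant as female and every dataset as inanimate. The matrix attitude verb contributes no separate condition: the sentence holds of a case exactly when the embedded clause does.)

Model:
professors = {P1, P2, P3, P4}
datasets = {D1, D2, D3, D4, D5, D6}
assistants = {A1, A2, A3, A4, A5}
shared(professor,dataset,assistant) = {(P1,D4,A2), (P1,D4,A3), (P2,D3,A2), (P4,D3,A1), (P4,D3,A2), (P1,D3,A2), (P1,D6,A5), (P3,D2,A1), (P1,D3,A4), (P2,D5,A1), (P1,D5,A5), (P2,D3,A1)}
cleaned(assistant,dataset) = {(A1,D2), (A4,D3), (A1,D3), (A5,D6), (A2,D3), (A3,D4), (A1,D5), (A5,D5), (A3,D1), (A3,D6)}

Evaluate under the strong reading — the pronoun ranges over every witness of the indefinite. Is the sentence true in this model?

False

"her" takes "an assistant" as antecedent and "it" takes "a dataset"; both are donkey pronouns co-varying with the restrictor.
Strong reading: for every (p,d,a) with shared(p,d,a), cleaned(a,d).
Restrictor triples: (P1,D3,A2)→cleaned(A2,D3) ✓  (P1,D3,A4)→cleaned(A4,D3) ✓  (P1,D4,A2)→cleaned(A2,D4) ✗  (P1,D4,A3)→cleaned(A3,D4) ✓  (P1,D5,A5)→cleaned(A5,D5) ✓  (P1,D6,A5)→cleaned(A5,D6) ✓  (P2,D3,A1)→cleaned(A1,D3) ✓  (P2,D3,A2)→cleaned(A2,D3) ✓  (P2,D5,A1)→cleaned(A1,D5) ✓  (P3,D2,A1)→cleaned(A1,D2) ✓  (P4,D3,A1)→cleaned(A1,D3) ✓  (P4,D3,A2)→cleaned(A2,D3) ✓
Counterexample: (P1,D4,A2) — cleaned(A2,D4) does not hold.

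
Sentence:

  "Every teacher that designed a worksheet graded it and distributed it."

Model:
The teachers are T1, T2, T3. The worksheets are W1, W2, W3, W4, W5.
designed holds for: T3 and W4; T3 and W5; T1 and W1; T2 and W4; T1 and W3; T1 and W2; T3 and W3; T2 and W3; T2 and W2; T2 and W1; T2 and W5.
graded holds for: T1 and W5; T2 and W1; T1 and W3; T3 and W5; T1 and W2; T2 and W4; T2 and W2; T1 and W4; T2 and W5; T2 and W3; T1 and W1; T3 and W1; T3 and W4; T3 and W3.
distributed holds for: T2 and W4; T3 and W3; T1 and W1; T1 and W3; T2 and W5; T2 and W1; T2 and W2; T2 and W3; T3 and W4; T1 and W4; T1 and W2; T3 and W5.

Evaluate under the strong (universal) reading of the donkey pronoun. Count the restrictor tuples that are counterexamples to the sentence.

0

"it" takes "a worksheet" as antecedent — a donkey pronoun bound across the clause boundary.
Strong reading: for every (t,w) with designed(t,w), graded(t,w) ∧ distributed(t,w).
Restrictor pairs: (T1,W1) ✓  (T1,W2) ✓  (T1,W3) ✓  (T2,W1) ✓  (T2,W2) ✓  (T2,W3) ✓  (T2,W4) ✓  (T2,W5) ✓  (T3,W3) ✓  (T3,W4) ✓  (T3,W5) ✓
Counterexamples (restrictor pairs failing the scope): 0.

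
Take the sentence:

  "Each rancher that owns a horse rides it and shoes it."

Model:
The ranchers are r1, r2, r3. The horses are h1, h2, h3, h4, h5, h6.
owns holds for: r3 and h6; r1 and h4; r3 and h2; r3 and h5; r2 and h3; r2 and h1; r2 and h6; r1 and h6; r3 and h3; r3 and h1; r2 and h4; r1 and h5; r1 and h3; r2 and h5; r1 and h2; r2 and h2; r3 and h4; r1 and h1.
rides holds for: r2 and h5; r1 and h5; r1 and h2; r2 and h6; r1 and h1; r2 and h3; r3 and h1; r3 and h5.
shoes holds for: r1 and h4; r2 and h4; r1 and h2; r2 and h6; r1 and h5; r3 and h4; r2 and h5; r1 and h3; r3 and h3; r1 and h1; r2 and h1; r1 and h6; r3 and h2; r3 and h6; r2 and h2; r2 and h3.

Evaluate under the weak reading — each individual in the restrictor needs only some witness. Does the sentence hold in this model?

False

"it" takes "a horse" as antecedent — a donkey pronoun bound across the clause boundary.
Weak reading: every rancher r with some owns-horse has at least one owns-horse h such that rides(r,h) ∧ shoes(r,h).
Per rancher: r1:✓  r2:✓  r3:✗
r3 has no witness among its owns-horses.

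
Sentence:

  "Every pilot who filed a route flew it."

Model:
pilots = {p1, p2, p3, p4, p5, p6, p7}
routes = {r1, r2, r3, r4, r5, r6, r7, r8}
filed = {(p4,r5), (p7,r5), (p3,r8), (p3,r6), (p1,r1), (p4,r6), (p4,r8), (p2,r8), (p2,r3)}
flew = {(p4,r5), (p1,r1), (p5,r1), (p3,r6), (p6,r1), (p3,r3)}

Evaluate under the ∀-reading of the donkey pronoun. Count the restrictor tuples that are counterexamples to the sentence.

6

"it" takes "a route" as antecedent — a donkey pronoun bound across the clause boundary.
Strong reading: for every (p,r) with filed(p,r), flew(p,r).
Restrictor pairs: (p1,r1) ✓  (p2,r3) ✗  (p2,r8) ✗  (p3,r6) ✓  (p3,r8) ✗  (p4,r5) ✓  (p4,r6) ✗  (p4,r8) ✗  (p7,r5) ✗
Counterexamples (restrictor pairs failing the scope): 6.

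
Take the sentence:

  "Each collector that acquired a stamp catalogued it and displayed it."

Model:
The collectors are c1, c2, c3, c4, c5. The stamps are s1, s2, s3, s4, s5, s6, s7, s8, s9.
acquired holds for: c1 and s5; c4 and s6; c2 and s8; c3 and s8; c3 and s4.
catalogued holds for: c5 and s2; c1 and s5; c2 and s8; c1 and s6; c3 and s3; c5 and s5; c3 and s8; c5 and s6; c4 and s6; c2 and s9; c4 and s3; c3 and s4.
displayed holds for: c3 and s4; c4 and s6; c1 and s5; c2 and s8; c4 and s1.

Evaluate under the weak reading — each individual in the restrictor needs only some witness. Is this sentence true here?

True

"it" takes "a stamp" as antecedent — a donkey pronoun bound across the clause boundary.
Weak reading: every collector c with some acquired-stamp has at least one acquired-stamp s such that catalogued(c,s) ∧ displayed(c,s).
Per collector: c1:✓  c2:✓  c3:✓  c4:✓
Every collector in the restrictor has a witness.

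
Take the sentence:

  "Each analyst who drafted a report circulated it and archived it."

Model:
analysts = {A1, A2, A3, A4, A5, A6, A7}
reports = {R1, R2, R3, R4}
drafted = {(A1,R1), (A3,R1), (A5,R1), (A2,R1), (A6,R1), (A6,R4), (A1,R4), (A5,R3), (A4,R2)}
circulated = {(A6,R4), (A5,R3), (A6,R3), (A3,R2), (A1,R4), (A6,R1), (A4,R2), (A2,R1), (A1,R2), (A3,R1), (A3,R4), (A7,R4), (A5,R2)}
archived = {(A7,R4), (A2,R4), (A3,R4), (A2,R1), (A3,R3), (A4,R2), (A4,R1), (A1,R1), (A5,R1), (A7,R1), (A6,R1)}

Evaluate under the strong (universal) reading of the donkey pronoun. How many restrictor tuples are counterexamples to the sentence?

6

"it" takes "a report" as antecedent — a donkey pronoun bound across the clause boundary.
Strong reading: for every (a,r) with drafted(a,r), circulated(a,r) ∧ archived(a,r).
Restrictor pairs: (A1,R1) ✗  (A1,R4) ✗  (A2,R1) ✓  (A3,R1) ✗  (A4,R2) ✓  (A5,R1) ✗  (A5,R3) ✗  (A6,R1) ✓  (A6,R4) ✗
Counterexamples (restrictor pairs failing the scope): 6.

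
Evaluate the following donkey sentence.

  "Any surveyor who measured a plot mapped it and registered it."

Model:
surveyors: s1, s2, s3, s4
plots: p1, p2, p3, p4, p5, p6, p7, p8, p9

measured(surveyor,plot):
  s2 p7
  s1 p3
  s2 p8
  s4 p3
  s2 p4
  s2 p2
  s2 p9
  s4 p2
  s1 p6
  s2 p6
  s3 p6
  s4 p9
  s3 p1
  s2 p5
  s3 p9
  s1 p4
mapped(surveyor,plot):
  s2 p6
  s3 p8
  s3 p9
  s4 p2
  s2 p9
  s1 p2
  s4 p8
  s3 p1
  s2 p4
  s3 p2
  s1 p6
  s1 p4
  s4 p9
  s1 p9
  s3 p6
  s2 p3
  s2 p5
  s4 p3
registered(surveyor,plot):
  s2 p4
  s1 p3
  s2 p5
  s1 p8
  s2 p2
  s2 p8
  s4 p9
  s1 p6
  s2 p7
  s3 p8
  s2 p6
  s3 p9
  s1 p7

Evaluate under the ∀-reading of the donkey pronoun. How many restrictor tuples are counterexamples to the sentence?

10

"it" takes "a plot" as antecedent — a donkey pronoun bound across the clause boundary.
Strong reading: for every (s,p) with measured(s,p), mapped(s,p) ∧ registered(s,p).
Restrictor pairs: (s1,p3) ✗  (s1,p4) ✗  (s1,p6) ✓  (s2,p2) ✗  (s2,p4) ✓  (s2,p5) ✓  (s2,p6) ✓  (s2,p7) ✗  (s2,p8) ✗  (s2,p9) ✗  (s3,p1) ✗  (s3,p6) ✗  (s3,p9) ✓  (s4,p2) ✗  (s4,p3) ✗  (s4,p9) ✓
Counterexamples (restrictor pairs failing the scope): 10.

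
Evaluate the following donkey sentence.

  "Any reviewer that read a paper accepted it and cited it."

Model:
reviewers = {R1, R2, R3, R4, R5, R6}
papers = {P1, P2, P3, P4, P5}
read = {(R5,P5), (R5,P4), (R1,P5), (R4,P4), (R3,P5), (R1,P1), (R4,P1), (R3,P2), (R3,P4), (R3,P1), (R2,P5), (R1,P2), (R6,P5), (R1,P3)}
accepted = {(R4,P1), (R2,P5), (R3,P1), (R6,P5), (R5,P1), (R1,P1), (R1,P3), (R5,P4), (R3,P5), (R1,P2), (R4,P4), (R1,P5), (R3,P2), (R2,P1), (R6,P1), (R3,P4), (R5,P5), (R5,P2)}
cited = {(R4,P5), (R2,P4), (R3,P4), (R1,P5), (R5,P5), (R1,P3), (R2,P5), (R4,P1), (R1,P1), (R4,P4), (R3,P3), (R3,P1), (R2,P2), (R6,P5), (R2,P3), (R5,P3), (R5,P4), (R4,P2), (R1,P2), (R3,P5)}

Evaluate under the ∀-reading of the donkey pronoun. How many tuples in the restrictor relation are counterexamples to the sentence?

1

"it" takes "a paper" as antecedent — a donkey pronoun bound across the clause boundary.
Strong reading: for every (r,p) with read(r,p), accepted(r,p) ∧ cited(r,p).
Restrictor pairs: (R1,P1) ✓  (R1,P2) ✓  (R1,P3) ✓  (R1,P5) ✓  (R2,P5) ✓  (R3,P1) ✓  (R3,P2) ✗  (R3,P4) ✓  (R3,P5) ✓  (R4,P1) ✓  (R4,P4) ✓  (R5,P4) ✓  (R5,P5) ✓  (R6,P5) ✓
Counterexamples (restrictor pairs failing the scope): 1.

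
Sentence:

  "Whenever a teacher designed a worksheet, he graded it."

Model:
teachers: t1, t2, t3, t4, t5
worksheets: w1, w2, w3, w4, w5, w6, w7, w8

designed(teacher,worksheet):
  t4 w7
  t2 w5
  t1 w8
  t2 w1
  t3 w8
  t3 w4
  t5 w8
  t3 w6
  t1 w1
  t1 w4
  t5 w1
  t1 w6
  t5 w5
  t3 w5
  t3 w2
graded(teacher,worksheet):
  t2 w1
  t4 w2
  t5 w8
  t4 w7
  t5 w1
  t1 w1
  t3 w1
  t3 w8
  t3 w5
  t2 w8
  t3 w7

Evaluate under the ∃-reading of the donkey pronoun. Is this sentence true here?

"it" takes "a worksheet" as antecedent — a donkey pronoun bound across the clause boundary.
Weak reading: every teacher t with some designed-worksheet has at least one designed-worksheet w such that graded(t,w).
Per teacher: t1:✓  t2:✓  t3:✓  t4:✓  t5:✓
Every teacher in the restrictor has a witness.

True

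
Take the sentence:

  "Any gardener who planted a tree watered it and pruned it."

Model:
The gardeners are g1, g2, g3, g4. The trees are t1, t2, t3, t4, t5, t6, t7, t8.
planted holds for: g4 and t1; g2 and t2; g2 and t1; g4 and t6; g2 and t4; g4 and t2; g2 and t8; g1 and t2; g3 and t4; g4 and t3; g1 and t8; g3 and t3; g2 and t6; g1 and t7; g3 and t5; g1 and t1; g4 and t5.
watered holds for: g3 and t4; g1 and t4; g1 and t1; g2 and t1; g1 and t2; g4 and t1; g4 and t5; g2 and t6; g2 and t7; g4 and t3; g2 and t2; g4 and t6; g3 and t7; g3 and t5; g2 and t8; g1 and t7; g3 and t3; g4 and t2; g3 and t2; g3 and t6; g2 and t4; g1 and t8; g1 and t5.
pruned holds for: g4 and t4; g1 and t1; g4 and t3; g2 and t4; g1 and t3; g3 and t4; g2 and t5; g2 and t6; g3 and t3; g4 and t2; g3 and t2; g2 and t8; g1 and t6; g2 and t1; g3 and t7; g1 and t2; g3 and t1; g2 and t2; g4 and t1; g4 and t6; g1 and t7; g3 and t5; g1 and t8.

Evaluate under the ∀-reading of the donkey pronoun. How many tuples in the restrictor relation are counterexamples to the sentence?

1

"it" takes "a tree" as antecedent — a donkey pronoun bound across the clause boundary.
Strong reading: for every (g,t) with planted(g,t), watered(g,t) ∧ pruned(g,t).
Restrictor pairs: (g1,t1) ✓  (g1,t2) ✓  (g1,t7) ✓  (g1,t8) ✓  (g2,t1) ✓  (g2,t2) ✓  (g2,t4) ✓  (g2,t6) ✓  (g2,t8) ✓  (g3,t3) ✓  (g3,t4) ✓  (g3,t5) ✓  (g4,t1) ✓  (g4,t2) ✓  (g4,t3) ✓  (g4,t5) ✗  (g4,t6) ✓
Counterexamples (restrictor pairs failing the scope): 1.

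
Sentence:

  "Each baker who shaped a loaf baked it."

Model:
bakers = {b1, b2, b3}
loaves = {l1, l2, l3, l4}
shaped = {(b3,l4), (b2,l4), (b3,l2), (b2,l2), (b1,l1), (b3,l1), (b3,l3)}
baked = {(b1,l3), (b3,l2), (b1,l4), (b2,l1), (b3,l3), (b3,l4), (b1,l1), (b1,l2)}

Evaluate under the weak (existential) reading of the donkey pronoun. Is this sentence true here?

"it" takes "a loaf" as antecedent — a donkey pronoun bound across the clause boundary.
Weak reading: every baker b with some shaped-loaf has at least one shaped-loaf l such that baked(b,l).
Per baker: b1:✓  b2:✗  b3:✓
b2 has no witness among its shaped-loaves.

False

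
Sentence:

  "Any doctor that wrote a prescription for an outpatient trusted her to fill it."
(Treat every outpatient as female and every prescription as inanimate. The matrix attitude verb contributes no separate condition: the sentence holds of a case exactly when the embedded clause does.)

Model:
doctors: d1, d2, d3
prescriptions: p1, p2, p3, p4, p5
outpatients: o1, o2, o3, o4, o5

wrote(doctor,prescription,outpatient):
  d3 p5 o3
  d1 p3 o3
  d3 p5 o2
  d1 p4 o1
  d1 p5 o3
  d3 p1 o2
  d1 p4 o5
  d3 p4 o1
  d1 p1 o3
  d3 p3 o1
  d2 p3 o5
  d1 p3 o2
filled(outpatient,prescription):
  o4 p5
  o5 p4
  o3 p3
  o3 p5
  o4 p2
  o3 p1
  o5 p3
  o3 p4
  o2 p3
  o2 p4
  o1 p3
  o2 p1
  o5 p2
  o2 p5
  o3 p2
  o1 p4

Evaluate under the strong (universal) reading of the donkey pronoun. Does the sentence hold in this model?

"her" takes "an outpatient" as antecedent and "it" takes "a prescription"; both are donkey pronouns co-varying with the restrictor.
Strong reading: for every (d,p,o) with wrote(d,p,o), filled(o,p).
Restrictor triples: (d1,p1,o3)→filled(o3,p1) ✓  (d1,p3,o2)→filled(o2,p3) ✓  (d1,p3,o3)→filled(o3,p3) ✓  (d1,p4,o1)→filled(o1,p4) ✓  (d1,p4,o5)→filled(o5,p4) ✓  (d1,p5,o3)→filled(o3,p5) ✓  (d2,p3,o5)→filled(o5,p3) ✓  (d3,p1,o2)→filled(o2,p1) ✓  (d3,p3,o1)→filled(o1,p3) ✓  (d3,p4,o1)→filled(o1,p4) ✓  (d3,p5,o2)→filled(o2,p5) ✓  (d3,p5,o3)→filled(o3,p5) ✓
Every restrictor triple satisfies the scope.

True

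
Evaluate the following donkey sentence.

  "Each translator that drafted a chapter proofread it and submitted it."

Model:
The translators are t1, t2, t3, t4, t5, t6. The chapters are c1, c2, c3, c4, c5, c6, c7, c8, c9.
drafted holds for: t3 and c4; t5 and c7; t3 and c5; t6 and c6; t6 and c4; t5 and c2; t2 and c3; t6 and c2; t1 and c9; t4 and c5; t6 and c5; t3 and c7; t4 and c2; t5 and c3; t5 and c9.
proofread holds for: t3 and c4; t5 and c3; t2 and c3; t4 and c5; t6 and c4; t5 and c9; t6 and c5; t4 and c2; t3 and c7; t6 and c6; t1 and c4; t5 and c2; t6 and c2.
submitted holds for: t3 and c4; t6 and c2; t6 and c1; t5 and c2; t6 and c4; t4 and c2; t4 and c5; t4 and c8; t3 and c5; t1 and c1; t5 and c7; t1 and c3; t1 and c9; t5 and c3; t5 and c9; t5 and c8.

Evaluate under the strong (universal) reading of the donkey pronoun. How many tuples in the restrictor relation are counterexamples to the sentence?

7

"it" takes "a chapter" as antecedent — a donkey pronoun bound across the clause boundary.
Strong reading: for every (t,c) with drafted(t,c), proofread(t,c) ∧ submitted(t,c).
Restrictor pairs: (t1,c9) ✗  (t2,c3) ✗  (t3,c4) ✓  (t3,c5) ✗  (t3,c7) ✗  (t4,c2) ✓  (t4,c5) ✓  (t5,c2) ✓  (t5,c3) ✓  (t5,c7) ✗  (t5,c9) ✓  (t6,c2) ✓  (t6,c4) ✓  (t6,c5) ✗  (t6,c6) ✗
Counterexamples (restrictor pairs failing the scope): 7.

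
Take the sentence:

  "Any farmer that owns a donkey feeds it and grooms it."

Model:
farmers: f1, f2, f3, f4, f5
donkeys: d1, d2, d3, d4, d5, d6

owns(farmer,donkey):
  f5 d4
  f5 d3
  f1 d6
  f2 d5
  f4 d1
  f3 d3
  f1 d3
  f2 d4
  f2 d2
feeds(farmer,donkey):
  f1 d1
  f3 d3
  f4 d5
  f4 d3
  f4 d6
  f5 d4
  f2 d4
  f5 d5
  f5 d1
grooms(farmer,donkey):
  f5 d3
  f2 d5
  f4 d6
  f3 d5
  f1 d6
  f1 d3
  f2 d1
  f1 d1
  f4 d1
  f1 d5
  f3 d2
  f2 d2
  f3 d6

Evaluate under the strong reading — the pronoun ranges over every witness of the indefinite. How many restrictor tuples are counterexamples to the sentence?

9

"it" takes "a donkey" as antecedent — a donkey pronoun bound across the clause boundary.
Strong reading: for every (f,d) with owns(f,d), feeds(f,d) ∧ grooms(f,d).
Restrictor pairs: (f1,d3) ✗  (f1,d6) ✗  (f2,d2) ✗  (f2,d4) ✗  (f2,d5) ✗  (f3,d3) ✗  (f4,d1) ✗  (f5,d3) ✗  (f5,d4) ✗
Counterexamples (restrictor pairs failing the scope): 9.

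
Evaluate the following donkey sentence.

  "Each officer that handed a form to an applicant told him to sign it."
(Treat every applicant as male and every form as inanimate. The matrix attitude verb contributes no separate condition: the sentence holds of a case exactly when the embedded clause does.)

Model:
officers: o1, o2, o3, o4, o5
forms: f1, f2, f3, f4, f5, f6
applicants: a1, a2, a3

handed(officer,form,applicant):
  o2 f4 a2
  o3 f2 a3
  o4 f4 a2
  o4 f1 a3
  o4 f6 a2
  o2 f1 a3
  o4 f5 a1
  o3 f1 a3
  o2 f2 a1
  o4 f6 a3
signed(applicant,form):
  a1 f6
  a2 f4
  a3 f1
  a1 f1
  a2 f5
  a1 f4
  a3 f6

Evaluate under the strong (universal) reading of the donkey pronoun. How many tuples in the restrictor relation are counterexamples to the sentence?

"him" takes "an applicant" as antecedent and "it" takes "a form"; both are donkey pronouns co-varying with the restrictor.
Strong reading: for every (o,f,a) with handed(o,f,a), signed(a,f).
Restrictor triples: (o2,f1,a3)→signed(a3,f1) ✓  (o2,f2,a1)→signed(a1,f2) ✗  (o2,f4,a2)→signed(a2,f4) ✓  (o3,f1,a3)→signed(a3,f1) ✓  (o3,f2,a3)→signed(a3,f2) ✗  (o4,f1,a3)→signed(a3,f1) ✓  (o4,f4,a2)→signed(a2,f4) ✓  (o4,f5,a1)→signed(a1,f5) ✗  (o4,f6,a2)→signed(a2,f6) ✗  (o4,f6,a3)→signed(a3,f6) ✓
Counterexamples (restrictor triples failing the scope): 4.

4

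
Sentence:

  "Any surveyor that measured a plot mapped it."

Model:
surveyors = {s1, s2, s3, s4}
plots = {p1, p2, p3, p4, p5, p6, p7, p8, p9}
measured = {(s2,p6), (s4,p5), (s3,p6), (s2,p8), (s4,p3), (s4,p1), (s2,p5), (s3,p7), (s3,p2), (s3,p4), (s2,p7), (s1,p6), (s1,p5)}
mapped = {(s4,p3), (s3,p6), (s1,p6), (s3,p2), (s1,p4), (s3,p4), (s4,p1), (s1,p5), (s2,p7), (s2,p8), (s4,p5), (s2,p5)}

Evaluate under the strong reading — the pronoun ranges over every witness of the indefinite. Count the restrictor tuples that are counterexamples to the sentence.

"it" takes "a plot" as antecedent — a donkey pronoun bound across the clause boundary.
Strong reading: for every (s,p) with measured(s,p), mapped(s,p).
Restrictor pairs: (s1,p5) ✓  (s1,p6) ✓  (s2,p5) ✓  (s2,p6) ✗  (s2,p7) ✓  (s2,p8) ✓  (s3,p2) ✓  (s3,p4) ✓  (s3,p6) ✓  (s3,p7) ✗  (s4,p1) ✓  (s4,p3) ✓  (s4,p5) ✓
Counterexamples (restrictor pairs failing the scope): 2.

2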